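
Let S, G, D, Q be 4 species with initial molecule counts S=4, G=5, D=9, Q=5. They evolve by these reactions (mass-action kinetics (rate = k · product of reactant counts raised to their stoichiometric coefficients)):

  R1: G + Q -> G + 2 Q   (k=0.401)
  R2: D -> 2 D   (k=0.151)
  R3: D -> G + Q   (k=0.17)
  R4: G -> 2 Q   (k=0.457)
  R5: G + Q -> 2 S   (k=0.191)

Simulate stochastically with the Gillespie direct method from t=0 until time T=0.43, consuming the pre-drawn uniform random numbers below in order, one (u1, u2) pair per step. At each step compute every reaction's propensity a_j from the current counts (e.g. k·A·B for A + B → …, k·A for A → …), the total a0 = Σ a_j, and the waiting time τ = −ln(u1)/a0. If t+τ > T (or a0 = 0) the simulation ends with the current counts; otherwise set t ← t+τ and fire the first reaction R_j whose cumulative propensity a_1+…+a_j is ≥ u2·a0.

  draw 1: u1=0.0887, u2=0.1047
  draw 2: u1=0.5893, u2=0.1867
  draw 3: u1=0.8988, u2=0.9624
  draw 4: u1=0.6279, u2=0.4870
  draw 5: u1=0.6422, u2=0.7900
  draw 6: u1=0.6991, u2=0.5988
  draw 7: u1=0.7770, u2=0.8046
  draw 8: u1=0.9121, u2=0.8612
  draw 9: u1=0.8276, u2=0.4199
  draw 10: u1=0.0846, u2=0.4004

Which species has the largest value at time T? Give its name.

Dominant species at T: S

t=0.000: S=4 G=5 D=9 Q=5
Draw 1: a1=10.025, a2=1.359, a3=1.530, a4=2.285, a5=4.775, a0=19.974; τ=−ln(0.0887)/19.974=0.121 → t=0.121; u2·a0=0.1047·19.974=2.091 ≤ a1=10.025 → R1 fires; S=4 G=5 D=9 Q=6
Draw 2: a1=12.030, a2=1.359, a3=1.530, a4=2.285, a5=5.730, a0=22.934; τ=−ln(0.5893)/22.934=0.023 → t=0.144; u2·a0=0.1867·22.934=4.282 ≤ a1=12.030 → R1 fires; S=4 G=5 D=9 Q=7
Draw 3: a1=14.035, a2=1.359, a3=1.530, a4=2.285, a5=6.685, a0=25.894; τ=−ln(0.8988)/25.894=0.004 → t=0.148; u2·a0=0.9624·25.894=24.920; a1+…+a4=19.209 < 24.920 ≤ a1+…+a5=25.894 → R5 fires; S=6 G=4 D=9 Q=6
Draw 4: a1=9.624, a2=1.359, a3=1.530, a4=1.828, a5=4.584, a0=18.925; τ=−ln(0.6279)/18.925=0.025 → t=0.173; u2·a0=0.4870·18.925=9.216 ≤ a1=9.624 → R1 fires; S=6 G=4 D=9 Q=7
Draw 5: a1=11.228, a2=1.359, a3=1.530, a4=1.828, a5=5.348, a0=21.293; τ=−ln(0.6422)/21.293=0.021 → t=0.194; u2·a0=0.7900·21.293=16.821; a1+…+a4=15.945 < 16.821 ≤ a1+…+a5=21.293 → R5 fires; S=8 G=3 D=9 Q=6
Draw 6: a1=7.218, a2=1.359, a3=1.530, a4=1.371, a5=3.438, a0=14.916; τ=−ln(0.6991)/14.916=0.024 → t=0.218; u2·a0=0.5988·14.916=8.932; a1+a2=8.577 < 8.932 ≤ a1+…+a3=10.107 → R3 fires; S=8 G=4 D=8 Q=7
Draw 7: a1=11.228, a2=1.208, a3=1.360, a4=1.828, a5=5.348, a0=20.972; τ=−ln(0.7770)/20.972=0.012 → t=0.230; u2·a0=0.8046·20.972=16.874; a1+…+a4=15.624 < 16.874 ≤ a1+…+a5=20.972 → R5 fires; S=10 G=3 D=8 Q=6
Draw 8: a1=7.218, a2=1.208, a3=1.360, a4=1.371, a5=3.438, a0=14.595; τ=−ln(0.9121)/14.595=0.006 → t=0.236; u2·a0=0.8612·14.595=12.569; a1+…+a4=11.157 < 12.569 ≤ a1+…+a5=14.595 → R5 fires; S=12 G=2 D=8 Q=5
Draw 9: a1=4.010, a2=1.208, a3=1.360, a4=0.914, a5=1.910, a0=9.402; τ=−ln(0.8276)/9.402=0.020 → t=0.256; u2·a0=0.4199·9.402=3.948 ≤ a1=4.010 → R1 fires; S=12 G=2 D=8 Q=6
Draw 10: a1=4.812, a2=1.208, a3=1.360, a4=0.914, a5=2.292, a0=10.586; τ=−ln(0.0846)/10.586=0.233 → t=0.490 > T=0.43: stop.
At T=0.43: S=12 G=2 D=8 Q=6; the largest is S.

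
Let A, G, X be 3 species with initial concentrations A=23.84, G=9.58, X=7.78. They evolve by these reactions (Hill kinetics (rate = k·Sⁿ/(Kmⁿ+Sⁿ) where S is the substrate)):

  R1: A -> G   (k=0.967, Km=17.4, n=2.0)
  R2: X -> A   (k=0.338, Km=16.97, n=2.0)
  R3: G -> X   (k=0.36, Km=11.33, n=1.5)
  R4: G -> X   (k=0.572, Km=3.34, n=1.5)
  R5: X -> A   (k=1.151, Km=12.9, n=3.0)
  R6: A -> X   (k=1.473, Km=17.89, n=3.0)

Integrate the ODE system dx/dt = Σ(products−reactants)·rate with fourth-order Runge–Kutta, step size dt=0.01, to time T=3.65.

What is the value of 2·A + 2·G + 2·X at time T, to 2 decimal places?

Check how each reaction changes W = 2·A + 2·G + 2·X (weight of products minus weight of reactants):
R1: A -> G: (2·1) − (2·1) = 2 − 2 = 0
R2: X -> A: (2·1) − (2·1) = 2 − 2 = 0
R3: G -> X: (2·1) − (2·1) = 2 − 2 = 0
R4: G -> X: (2·1) − (2·1) = 2 − 2 = 0
R5: X -> A: (2·1) − (2·1) = 2 − 2 = 0
R6: A -> X: (2·1) − (2·1) = 2 − 2 = 0
Every reaction leaves W unchanged, so W is conserved and no simulation is needed: W(T) = W(0) = 2·23.84 + 2·9.58 + 2·7.78 = 82.40

Value at T = 82.40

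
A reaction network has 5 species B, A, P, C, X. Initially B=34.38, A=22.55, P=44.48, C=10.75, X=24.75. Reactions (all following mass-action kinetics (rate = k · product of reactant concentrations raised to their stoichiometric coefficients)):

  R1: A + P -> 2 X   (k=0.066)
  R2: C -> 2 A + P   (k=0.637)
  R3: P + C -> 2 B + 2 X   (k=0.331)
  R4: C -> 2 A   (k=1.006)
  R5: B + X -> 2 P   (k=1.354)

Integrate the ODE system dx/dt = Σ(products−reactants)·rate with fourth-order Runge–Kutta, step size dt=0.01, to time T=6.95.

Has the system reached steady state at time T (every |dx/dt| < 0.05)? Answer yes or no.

Steady state at T: yes

RK4 with dt=0.01: 695 steps to T=6.95. Trajectory (selected grid times):
t=0.00: B=34.38 A=22.55 P=44.48 C=10.75 X=24.75
t=0.77: B=0.00 A=0.06 P=120.00 C=0.00 X=37.95
t=1.54: B=0.00 A=0.00 P=119.94 C=0.00 X=38.07
t=2.32: B=0.00 A=0.00 P=119.94 C=0.00 X=38.07
t=3.09: B=0.00 A=0.00 P=119.94 C=0.00 X=38.07
t=3.86: B=0.00 A=0.00 P=119.94 C=0.00 X=38.07
t=4.63: B=0.00 A=0.00 P=119.94 C=0.00 X=38.07
t=5.41: B=0.00 A=0.00 P=119.94 C=0.00 X=38.07
t=6.18: B=0.00 A=0.00 P=119.94 C=0.00 X=38.07
t=6.95: B=0.00 A=0.00 P=119.94 C=0.00 X=38.07
Rates at T: R1=0.0000, R2=0.0000, R3=0.0000, R4=0.0000, R5=0.0000
dx/dt at T (Σ net stoichiometry × rate): B=-0.0000, A=-0.0000, P=-0.0000, C=-0.0000, X=+0.0000
Largest |dx/dt| is |+0.0000| (X) < 0.05 → steady.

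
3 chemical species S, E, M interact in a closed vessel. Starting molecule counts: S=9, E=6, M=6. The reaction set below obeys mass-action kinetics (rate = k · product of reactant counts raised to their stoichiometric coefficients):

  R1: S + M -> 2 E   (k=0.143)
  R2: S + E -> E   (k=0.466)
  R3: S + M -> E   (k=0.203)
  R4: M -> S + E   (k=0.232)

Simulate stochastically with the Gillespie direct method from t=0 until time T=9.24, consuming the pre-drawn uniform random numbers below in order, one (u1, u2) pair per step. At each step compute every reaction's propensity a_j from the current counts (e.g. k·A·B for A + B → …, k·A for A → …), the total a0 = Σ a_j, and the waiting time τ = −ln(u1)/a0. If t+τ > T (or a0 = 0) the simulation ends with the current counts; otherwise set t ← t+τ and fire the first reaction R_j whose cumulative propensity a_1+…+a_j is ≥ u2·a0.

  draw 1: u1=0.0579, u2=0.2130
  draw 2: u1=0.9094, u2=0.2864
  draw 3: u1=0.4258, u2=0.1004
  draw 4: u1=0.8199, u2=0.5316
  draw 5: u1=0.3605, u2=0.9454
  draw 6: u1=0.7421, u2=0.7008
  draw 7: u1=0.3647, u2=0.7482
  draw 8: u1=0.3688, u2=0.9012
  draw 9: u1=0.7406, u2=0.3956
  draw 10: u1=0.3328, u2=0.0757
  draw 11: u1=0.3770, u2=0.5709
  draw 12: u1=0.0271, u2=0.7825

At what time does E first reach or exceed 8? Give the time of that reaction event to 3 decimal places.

t=0.000: S=9 E=6 M=6
Draw 1: a1=7.722, a2=25.164, a3=10.962, a4=1.392, a0=45.240; τ=−ln(0.0579)/45.240=0.063 → t=0.063; u2·a0=0.2130·45.240=9.636; a1=7.722 < 9.636 ≤ a1+a2=32.886 → R2 fires; S=8 E=6 M=6
Draw 2: a1=6.864, a2=22.368, a3=9.744, a4=1.392, a0=40.368; τ=−ln(0.9094)/40.368=0.002 → t=0.065; u2·a0=0.2864·40.368=11.561; a1=6.864 < 11.561 ≤ a1+a2=29.232 → R2 fires; S=7 E=6 M=6
Draw 3: a1=6.006, a2=19.572, a3=8.526, a4=1.392, a0=35.496; τ=−ln(0.4258)/35.496=0.024 → t=0.089; u2·a0=0.1004·35.496=3.564 ≤ a1=6.006 → R1 fires; S=6 E=8 M=5
Draw 4: a1=4.290, a2=22.368, a3=6.090, a4=1.160, a0=33.908; τ=−ln(0.8199)/33.908=0.006 → t=0.095; u2·a0=0.5316·33.908=18.025; a1=4.290 < 18.025 ≤ a1+a2=26.658 → R2 fires; S=5 E=8 M=5
Draw 5: a1=3.575, a2=18.640, a3=5.075, a4=1.160, a0=28.450; τ=−ln(0.3605)/28.450=0.036 → t=0.131; u2·a0=0.9454·28.450=26.897; a1+a2=22.215 < 26.897 ≤ a1+…+a3=27.290 → R3 fires; S=4 E=9 M=4
Draw 6: a1=2.288, a2=16.776, a3=3.248, a4=0.928, a0=23.240; τ=−ln(0.7421)/23.240=0.013 → t=0.144; u2·a0=0.7008·23.240=16.287; a1=2.288 < 16.287 ≤ a1+a2=19.064 → R2 fires; S=3 E=9 M=4
Draw 7: a1=1.716, a2=12.582, a3=2.436, a4=0.928, a0=17.662; τ=−ln(0.3647)/17.662=0.057 → t=0.201; u2·a0=0.7482·17.662=13.215; a1=1.716 < 13.215 ≤ a1+a2=14.298 → R2 fires; S=2 E=9 M=4
Draw 8: a1=1.144, a2=8.388, a3=1.624, a4=0.928, a0=12.084; τ=−ln(0.3688)/12.084=0.083 → t=0.284; u2·a0=0.9012·12.084=10.890; a1+a2=9.532 < 10.890 ≤ a1+…+a3=11.156 → R3 fires; S=1 E=10 M=3
Draw 9: a1=0.429, a2=4.660, a3=0.609, a4=0.696, a0=6.394; τ=−ln(0.7406)/6.394=0.047 → t=0.331; u2·a0=0.3956·6.394=2.529; a1=0.429 < 2.529 ≤ a1+a2=5.089 → R2 fires; S=0 E=10 M=3
Draw 10: a1=0.000, a2=0.000, a3=0.000, a4=0.696, a0=0.696; τ=−ln(0.3328)/0.696=1.581 → t=1.911; u2·a0=0.0757·0.696=0.053; a1+…+a3=0.000 < 0.053 ≤ a1+…+a4=0.696 → R4 fires; S=1 E=11 M=2
Draw 11: a1=0.286, a2=5.126, a3=0.406, a4=0.464, a0=6.282; τ=−ln(0.3770)/6.282=0.155 → t=2.067; u2·a0=0.5709·6.282=3.586; a1=0.286 < 3.586 ≤ a1+a2=5.412 → R2 fires; S=0 E=11 M=2
Draw 12: a1=0.000, a2=0.000, a3=0.000, a4=0.464, a0=0.464; τ=−ln(0.0271)/0.464=7.776 → t=9.843 > T=9.24: stop.
E first becomes ≥ 8 when it reaches 8 at the event at t=0.089.

Threshold first reached at t = 0.089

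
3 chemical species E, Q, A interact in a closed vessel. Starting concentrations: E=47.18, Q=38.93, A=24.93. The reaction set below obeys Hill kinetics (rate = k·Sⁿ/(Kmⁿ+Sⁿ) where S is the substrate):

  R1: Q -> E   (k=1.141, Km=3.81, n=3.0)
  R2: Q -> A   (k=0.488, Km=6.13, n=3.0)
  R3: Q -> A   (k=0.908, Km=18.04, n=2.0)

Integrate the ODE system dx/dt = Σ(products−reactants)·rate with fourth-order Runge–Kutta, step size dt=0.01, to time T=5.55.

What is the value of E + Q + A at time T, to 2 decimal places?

Check how each reaction changes W = E + Q + A (weight of products minus weight of reactants):
R1: Q -> E: (1·1) − (1·1) = 1 − 1 = 0
R2: Q -> A: (1·1) − (1·1) = 1 − 1 = 0
R3: Q -> A: (1·1) − (1·1) = 1 − 1 = 0
Every reaction leaves W unchanged, so W is conserved and no simulation is needed: W(T) = W(0) = 47.18 + 38.93 + 24.93 = 111.04

Value at T = 111.04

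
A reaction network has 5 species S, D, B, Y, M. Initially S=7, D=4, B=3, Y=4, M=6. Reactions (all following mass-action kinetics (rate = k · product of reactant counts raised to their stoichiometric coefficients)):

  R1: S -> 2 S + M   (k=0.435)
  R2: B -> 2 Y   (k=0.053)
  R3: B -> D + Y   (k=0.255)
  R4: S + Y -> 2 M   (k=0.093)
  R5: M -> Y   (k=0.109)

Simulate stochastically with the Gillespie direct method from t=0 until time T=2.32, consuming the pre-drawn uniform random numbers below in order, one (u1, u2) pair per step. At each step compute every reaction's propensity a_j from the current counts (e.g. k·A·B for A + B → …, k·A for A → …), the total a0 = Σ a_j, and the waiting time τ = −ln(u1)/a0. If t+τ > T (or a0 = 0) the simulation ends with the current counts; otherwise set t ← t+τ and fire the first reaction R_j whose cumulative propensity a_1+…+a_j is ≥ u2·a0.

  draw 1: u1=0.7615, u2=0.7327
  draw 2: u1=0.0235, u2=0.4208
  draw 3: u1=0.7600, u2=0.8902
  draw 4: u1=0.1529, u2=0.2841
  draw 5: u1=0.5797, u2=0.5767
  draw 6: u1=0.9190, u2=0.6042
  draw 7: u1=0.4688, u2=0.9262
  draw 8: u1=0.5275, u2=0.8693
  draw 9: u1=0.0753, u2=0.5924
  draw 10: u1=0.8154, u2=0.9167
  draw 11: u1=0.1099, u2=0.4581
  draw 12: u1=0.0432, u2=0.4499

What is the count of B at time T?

t=0.000: S=7 D=4 B=3 Y=4 M=6
Draw 1: a1=3.045, a2=0.159, a3=0.765, a4=2.604, a5=0.654, a0=7.227; τ=−ln(0.7615)/7.227=0.038 → t=0.038; u2·a0=0.7327·7.227=5.295; a1+…+a3=3.969 < 5.295 ≤ a1+…+a4=6.573 → R4 fires; S=6 D=4 B=3 Y=3 M=8
Draw 2: a1=2.610, a2=0.159, a3=0.765, a4=1.674, a5=0.872, a0=6.080; τ=−ln(0.0235)/6.080=0.617 → t=0.655; u2·a0=0.4208·6.080=2.558 ≤ a1=2.610 → R1 fires; S=7 D=4 B=3 Y=3 M=9
Draw 3: a1=3.045, a2=0.159, a3=0.765, a4=1.953, a5=0.981, a0=6.903; τ=−ln(0.7600)/6.903=0.040 → t=0.694; u2·a0=0.8902·6.903=6.145; a1+…+a4=5.922 < 6.145 ≤ a1+…+a5=6.903 → R5 fires; S=7 D=4 B=3 Y=4 M=8
Draw 4: a1=3.045, a2=0.159, a3=0.765, a4=2.604, a5=0.872, a0=7.445; τ=−ln(0.1529)/7.445=0.252 → t=0.947; u2·a0=0.2841·7.445=2.115 ≤ a1=3.045 → R1 fires; S=8 D=4 B=3 Y=4 M=9
Draw 5: a1=3.480, a2=0.159, a3=0.765, a4=2.976, a5=0.981, a0=8.361; τ=−ln(0.5797)/8.361=0.065 → t=1.012; u2·a0=0.5767·8.361=4.822; a1+…+a3=4.404 < 4.822 ≤ a1+…+a4=7.380 → R4 fires; S=7 D=4 B=3 Y=3 M=11
Draw 6: a1=3.045, a2=0.159, a3=0.765, a4=1.953, a5=1.199, a0=7.121; τ=−ln(0.9190)/7.121=0.012 → t=1.024; u2·a0=0.6042·7.121=4.303; a1+…+a3=3.969 < 4.303 ≤ a1+…+a4=5.922 → R4 fires; S=6 D=4 B=3 Y=2 M=13
Draw 7: a1=2.610, a2=0.159, a3=0.765, a4=1.116, a5=1.417, a0=6.067; τ=−ln(0.4688)/6.067=0.125 → t=1.149; u2·a0=0.9262·6.067=5.619; a1+…+a4=4.650 < 5.619 ≤ a1+…+a5=6.067 → R5 fires; S=6 D=4 B=3 Y=3 M=12
Draw 8: a1=2.610, a2=0.159, a3=0.765, a4=1.674, a5=1.308, a0=6.516; τ=−ln(0.5275)/6.516=0.098 → t=1.247; u2·a0=0.8693·6.516=5.664; a1+…+a4=5.208 < 5.664 ≤ a1+…+a5=6.516 → R5 fires; S=6 D=4 B=3 Y=4 M=11
Draw 9: a1=2.610, a2=0.159, a3=0.765, a4=2.232, a5=1.199, a0=6.965; τ=−ln(0.0753)/6.965=0.371 → t=1.618; u2·a0=0.5924·6.965=4.126; a1+…+a3=3.534 < 4.126 ≤ a1+…+a4=5.766 → R4 fires; S=5 D=4 B=3 Y=3 M=13
Draw 10: a1=2.175, a2=0.159, a3=0.765, a4=1.395, a5=1.417, a0=5.911; τ=−ln(0.8154)/5.911=0.035 → t=1.653; u2·a0=0.9167·5.911=5.419; a1+…+a4=4.494 < 5.419 ≤ a1+…+a5=5.911 → R5 fires; S=5 D=4 B=3 Y=4 M=12
Draw 11: a1=2.175, a2=0.159, a3=0.765, a4=1.860, a5=1.308, a0=6.267; τ=−ln(0.1099)/6.267=0.352 → t=2.005; u2·a0=0.4581·6.267=2.871; a1+a2=2.334 < 2.871 ≤ a1+…+a3=3.099 → R3 fires; S=5 D=5 B=2 Y=5 M=12
Draw 12: a1=2.175, a2=0.106, a3=0.510, a4=2.325, a5=1.308, a0=6.424; τ=−ln(0.0432)/6.424=0.489 → t=2.494 > T=2.32: stop.
Read off B at T=2.32: 2

B at T = 2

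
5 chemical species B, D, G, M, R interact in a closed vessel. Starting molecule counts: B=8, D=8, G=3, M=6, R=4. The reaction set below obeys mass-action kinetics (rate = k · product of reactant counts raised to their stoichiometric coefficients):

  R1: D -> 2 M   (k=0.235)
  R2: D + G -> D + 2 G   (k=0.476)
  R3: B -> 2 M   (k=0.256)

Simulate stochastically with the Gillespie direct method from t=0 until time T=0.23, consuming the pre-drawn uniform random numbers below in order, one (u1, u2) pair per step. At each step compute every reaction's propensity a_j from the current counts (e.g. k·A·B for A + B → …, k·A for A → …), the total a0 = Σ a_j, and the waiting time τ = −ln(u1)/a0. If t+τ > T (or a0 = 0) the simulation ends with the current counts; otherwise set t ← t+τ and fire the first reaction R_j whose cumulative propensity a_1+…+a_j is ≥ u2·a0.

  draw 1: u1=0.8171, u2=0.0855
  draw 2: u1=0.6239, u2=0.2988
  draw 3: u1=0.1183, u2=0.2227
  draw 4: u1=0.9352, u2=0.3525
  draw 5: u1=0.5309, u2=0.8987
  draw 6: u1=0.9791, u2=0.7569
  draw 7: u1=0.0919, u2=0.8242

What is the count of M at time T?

M at T = 8

t=0.000: B=8 D=8 G=3 M=6 R=4
Draw 1: a1=1.880, a2=11.424, a3=2.048, a0=15.352; τ=−ln(0.8171)/15.352=0.013 → t=0.013; u2·a0=0.0855·15.352=1.313 ≤ a1=1.880 → R1 fires; B=8 D=7 G=3 M=8 R=4
Draw 2: a1=1.645, a2=9.996, a3=2.048, a0=13.689; τ=−ln(0.6239)/13.689=0.034 → t=0.048; u2·a0=0.2988·13.689=4.090; a1=1.645 < 4.090 ≤ a1+a2=11.641 → R2 fires; B=8 D=7 G=4 M=8 R=4
Draw 3: a1=1.645, a2=13.328, a3=2.048, a0=17.021; τ=−ln(0.1183)/17.021=0.125 → t=0.173; u2·a0=0.2227·17.021=3.791; a1=1.645 < 3.791 ≤ a1+a2=14.973 → R2 fires; B=8 D=7 G=5 M=8 R=4
Draw 4: a1=1.645, a2=16.660, a3=2.048, a0=20.353; τ=−ln(0.9352)/20.353=0.003 → t=0.176; u2·a0=0.3525·20.353=7.174; a1=1.645 < 7.174 ≤ a1+a2=18.305 → R2 fires; B=8 D=7 G=6 M=8 R=4
Draw 5: a1=1.645, a2=19.992, a3=2.048, a0=23.685; τ=−ln(0.5309)/23.685=0.027 → t=0.203; u2·a0=0.8987·23.685=21.286; a1=1.645 < 21.286 ≤ a1+a2=21.637 → R2 fires; B=8 D=7 G=7 M=8 R=4
Draw 6: a1=1.645, a2=23.324, a3=2.048, a0=27.017; τ=−ln(0.9791)/27.017=0.001 → t=0.204; u2·a0=0.7569·27.017=20.449; a1=1.645 < 20.449 ≤ a1+a2=24.969 → R2 fires; B=8 D=7 G=8 M=8 R=4
Draw 7: a1=1.645, a2=26.656, a3=2.048, a0=30.349; τ=−ln(0.0919)/30.349=0.079 → t=0.282 > T=0.23: stop.
Read off M at T=0.23: 8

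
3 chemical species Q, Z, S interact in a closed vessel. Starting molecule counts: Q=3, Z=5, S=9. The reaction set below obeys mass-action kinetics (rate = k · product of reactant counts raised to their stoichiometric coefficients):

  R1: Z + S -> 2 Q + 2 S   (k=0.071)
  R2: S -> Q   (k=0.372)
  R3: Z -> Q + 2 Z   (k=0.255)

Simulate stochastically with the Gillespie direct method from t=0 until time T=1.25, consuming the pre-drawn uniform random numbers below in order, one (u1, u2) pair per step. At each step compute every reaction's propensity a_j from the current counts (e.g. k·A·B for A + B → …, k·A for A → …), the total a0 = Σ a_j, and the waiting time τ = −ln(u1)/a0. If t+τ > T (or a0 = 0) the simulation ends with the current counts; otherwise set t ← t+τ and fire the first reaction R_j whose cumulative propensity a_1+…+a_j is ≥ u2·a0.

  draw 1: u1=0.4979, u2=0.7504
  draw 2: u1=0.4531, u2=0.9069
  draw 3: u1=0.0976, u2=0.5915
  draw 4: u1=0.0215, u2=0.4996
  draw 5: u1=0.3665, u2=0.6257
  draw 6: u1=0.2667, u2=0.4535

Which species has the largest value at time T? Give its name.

Dominant species at T: Q

t=0.000: Q=3 Z=5 S=9
Draw 1: a1=3.195, a2=3.348, a3=1.275, a0=7.818; τ=−ln(0.4979)/7.818=0.089 → t=0.089; u2·a0=0.7504·7.818=5.867; a1=3.195 < 5.867 ≤ a1+a2=6.543 → R2 fires; Q=4 Z=5 S=8
Draw 2: a1=2.840, a2=2.976, a3=1.275, a0=7.091; τ=−ln(0.4531)/7.091=0.112 → t=0.201; u2·a0=0.9069·7.091=6.431; a1+a2=5.816 < 6.431 ≤ a1+…+a3=7.091 → R3 fires; Q=5 Z=6 S=8
Draw 3: a1=3.408, a2=2.976, a3=1.530, a0=7.914; τ=−ln(0.0976)/7.914=0.294 → t=0.495; u2·a0=0.5915·7.914=4.681; a1=3.408 < 4.681 ≤ a1+a2=6.384 → R2 fires; Q=6 Z=6 S=7
Draw 4: a1=2.982, a2=2.604, a3=1.530, a0=7.116; τ=−ln(0.0215)/7.116=0.540 → t=1.034; u2·a0=0.4996·7.116=3.555; a1=2.982 < 3.555 ≤ a1+a2=5.586 → R2 fires; Q=7 Z=6 S=6
Draw 5: a1=2.556, a2=2.232, a3=1.530, a0=6.318; τ=−ln(0.3665)/6.318=0.159 → t=1.193; u2·a0=0.6257·6.318=3.953; a1=2.556 < 3.953 ≤ a1+a2=4.788 → R2 fires; Q=8 Z=6 S=5
Draw 6: a1=2.130, a2=1.860, a3=1.530, a0=5.520; τ=−ln(0.2667)/5.520=0.239 → t=1.433 > T=1.25: stop.
At T=1.25: Q=8 Z=6 S=5; the largest is Q.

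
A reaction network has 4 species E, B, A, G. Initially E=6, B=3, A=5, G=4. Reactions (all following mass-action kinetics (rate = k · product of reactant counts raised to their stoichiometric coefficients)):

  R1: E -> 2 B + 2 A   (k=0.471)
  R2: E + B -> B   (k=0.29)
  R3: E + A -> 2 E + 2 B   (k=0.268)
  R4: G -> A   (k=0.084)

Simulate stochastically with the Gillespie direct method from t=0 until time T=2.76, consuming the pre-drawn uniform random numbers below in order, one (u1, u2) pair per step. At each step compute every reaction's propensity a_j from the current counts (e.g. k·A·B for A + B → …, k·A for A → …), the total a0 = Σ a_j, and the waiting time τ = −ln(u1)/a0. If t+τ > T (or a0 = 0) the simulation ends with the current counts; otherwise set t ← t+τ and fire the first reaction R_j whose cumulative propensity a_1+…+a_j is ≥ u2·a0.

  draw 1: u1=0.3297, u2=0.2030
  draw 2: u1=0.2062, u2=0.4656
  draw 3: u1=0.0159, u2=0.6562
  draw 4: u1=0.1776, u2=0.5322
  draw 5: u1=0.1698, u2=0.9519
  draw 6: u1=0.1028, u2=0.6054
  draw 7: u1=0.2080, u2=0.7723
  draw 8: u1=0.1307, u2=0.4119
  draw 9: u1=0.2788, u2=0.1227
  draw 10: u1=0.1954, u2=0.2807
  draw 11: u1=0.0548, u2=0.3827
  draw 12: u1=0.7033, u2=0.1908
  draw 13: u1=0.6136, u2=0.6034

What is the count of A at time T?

A at T = 4

t=0.000: E=6 B=3 A=5 G=4
Draw 1: a1=2.826, a2=5.220, a3=8.040, a4=0.336, a0=16.422; τ=−ln(0.3297)/16.422=0.068 → t=0.068; u2·a0=0.2030·16.422=3.334; a1=2.826 < 3.334 ≤ a1+a2=8.046 → R2 fires; E=5 B=3 A=5 G=4
Draw 2: a1=2.355, a2=4.350, a3=6.700, a4=0.336, a0=13.741; τ=−ln(0.2062)/13.741=0.115 → t=0.182; u2·a0=0.4656·13.741=6.398; a1=2.355 < 6.398 ≤ a1+a2=6.705 → R2 fires; E=4 B=3 A=5 G=4
Draw 3: a1=1.884, a2=3.480, a3=5.360, a4=0.336, a0=11.060; τ=−ln(0.0159)/11.060=0.374 → t=0.557; u2·a0=0.6562·11.060=7.258; a1+a2=5.364 < 7.258 ≤ a1+…+a3=10.724 → R3 fires; E=5 B=5 A=4 G=4
Draw 4: a1=2.355, a2=7.250, a3=5.360, a4=0.336, a0=15.301; τ=−ln(0.1776)/15.301=0.113 → t=0.670; u2·a0=0.5322·15.301=8.143; a1=2.355 < 8.143 ≤ a1+a2=9.605 → R2 fires; E=4 B=5 A=4 G=4
Draw 5: a1=1.884, a2=5.800, a3=4.288, a4=0.336, a0=12.308; τ=−ln(0.1698)/12.308=0.144 → t=0.814; u2·a0=0.9519·12.308=11.716; a1+a2=7.684 < 11.716 ≤ a1+…+a3=11.972 → R3 fires; E=5 B=7 A=3 G=4
Draw 6: a1=2.355, a2=10.150, a3=4.020, a4=0.336, a0=16.861; τ=−ln(0.1028)/16.861=0.135 → t=0.949; u2·a0=0.6054·16.861=10.208; a1=2.355 < 10.208 ≤ a1+a2=12.505 → R2 fires; E=4 B=7 A=3 G=4
Draw 7: a1=1.884, a2=8.120, a3=3.216, a4=0.336, a0=13.556; τ=−ln(0.2080)/13.556=0.116 → t=1.065; u2·a0=0.7723·13.556=10.469; a1+a2=10.004 < 10.469 ≤ a1+…+a3=13.220 → R3 fires; E=5 B=9 A=2 G=4
Draw 8: a1=2.355, a2=13.050, a3=2.680, a4=0.336, a0=18.421; τ=−ln(0.1307)/18.421=0.110 → t=1.175; u2·a0=0.4119·18.421=7.588; a1=2.355 < 7.588 ≤ a1+a2=15.405 → R2 fires; E=4 B=9 A=2 G=4
Draw 9: a1=1.884, a2=10.440, a3=2.144, a4=0.336, a0=14.804; τ=−ln(0.2788)/14.804=0.086 → t=1.261; u2·a0=0.1227·14.804=1.816 ≤ a1=1.884 → R1 fires; E=3 B=11 A=4 G=4
Draw 10: a1=1.413, a2=9.570, a3=3.216, a4=0.336, a0=14.535; τ=−ln(0.1954)/14.535=0.112 → t=1.374; u2·a0=0.2807·14.535=4.080; a1=1.413 < 4.080 ≤ a1+a2=10.983 → R2 fires; E=2 B=11 A=4 G=4
Draw 11: a1=0.942, a2=6.380, a3=2.144, a4=0.336, a0=9.802; τ=−ln(0.0548)/9.802=0.296 → t=1.670; u2·a0=0.3827·9.802=3.751; a1=0.942 < 3.751 ≤ a1+a2=7.322 → R2 fires; E=1 B=11 A=4 G=4
Draw 12: a1=0.471, a2=3.190, a3=1.072, a4=0.336, a0=5.069; τ=−ln(0.7033)/5.069=0.069 → t=1.739; u2·a0=0.1908·5.069=0.967; a1=0.471 < 0.967 ≤ a1+a2=3.661 → R2 fires; E=0 B=11 A=4 G=4
Draw 13: a1=0.000, a2=0.000, a3=0.000, a4=0.336, a0=0.336; τ=−ln(0.6136)/0.336=1.454 → t=3.193 > T=2.76: stop.
Read off A at T=2.76: 4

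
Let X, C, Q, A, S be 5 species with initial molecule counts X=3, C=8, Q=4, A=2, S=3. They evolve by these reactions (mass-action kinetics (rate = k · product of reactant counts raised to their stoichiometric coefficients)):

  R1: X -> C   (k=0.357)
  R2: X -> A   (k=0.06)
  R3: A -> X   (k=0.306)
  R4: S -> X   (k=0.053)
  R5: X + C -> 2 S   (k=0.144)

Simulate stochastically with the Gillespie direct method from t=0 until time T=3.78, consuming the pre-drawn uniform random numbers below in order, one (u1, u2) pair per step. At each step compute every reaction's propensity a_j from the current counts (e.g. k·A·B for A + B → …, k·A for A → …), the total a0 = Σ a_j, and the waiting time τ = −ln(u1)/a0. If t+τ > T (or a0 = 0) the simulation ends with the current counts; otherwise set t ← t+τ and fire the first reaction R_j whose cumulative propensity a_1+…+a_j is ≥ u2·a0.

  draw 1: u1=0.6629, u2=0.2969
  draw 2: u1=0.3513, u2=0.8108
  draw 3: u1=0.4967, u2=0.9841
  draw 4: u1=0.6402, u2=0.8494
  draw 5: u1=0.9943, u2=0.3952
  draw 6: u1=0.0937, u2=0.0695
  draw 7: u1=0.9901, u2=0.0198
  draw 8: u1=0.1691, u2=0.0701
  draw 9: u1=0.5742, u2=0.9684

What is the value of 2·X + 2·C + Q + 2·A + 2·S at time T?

Check how each reaction changes W = 2·X + 2·C + Q + 2·A + 2·S (weight of products minus weight of reactants):
R1: X -> C: (2·1) − (2·1) = 2 − 2 = 0
R2: X -> A: (2·1) − (2·1) = 2 − 2 = 0
R3: A -> X: (2·1) − (2·1) = 2 − 2 = 0
R4: S -> X: (2·1) − (2·1) = 2 − 2 = 0
R5: X + C -> 2 S: (2·2) − (2·1 + 2·1) = 4 − 4 = 0
Every reaction leaves W unchanged, so W is conserved and no simulation is needed: W(T) = W(0) = 2·3 + 2·8 + 4 + 2·2 + 2·3 = 36

Value at T = 36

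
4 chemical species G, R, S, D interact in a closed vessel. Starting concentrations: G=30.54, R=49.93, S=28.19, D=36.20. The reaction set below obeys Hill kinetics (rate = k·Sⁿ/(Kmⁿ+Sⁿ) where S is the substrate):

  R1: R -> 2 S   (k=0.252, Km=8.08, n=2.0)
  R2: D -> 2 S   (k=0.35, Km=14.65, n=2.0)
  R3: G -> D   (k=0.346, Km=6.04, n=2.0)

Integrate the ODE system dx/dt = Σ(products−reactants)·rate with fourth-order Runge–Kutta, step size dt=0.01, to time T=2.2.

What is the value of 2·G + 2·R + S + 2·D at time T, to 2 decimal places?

Check how each reaction changes W = 2·G + 2·R + S + 2·D (weight of products minus weight of reactants):
R1: R -> 2 S: (1·2) − (2·1) = 2 − 2 = 0
R2: D -> 2 S: (1·2) − (2·1) = 2 − 2 = 0
R3: G -> D: (2·1) − (2·1) = 2 − 2 = 0
Every reaction leaves W unchanged, so W is conserved and no simulation is needed: W(T) = W(0) = 2·30.54 + 2·49.93 + 28.19 + 2·36.20 = 261.53

Value at T = 261.53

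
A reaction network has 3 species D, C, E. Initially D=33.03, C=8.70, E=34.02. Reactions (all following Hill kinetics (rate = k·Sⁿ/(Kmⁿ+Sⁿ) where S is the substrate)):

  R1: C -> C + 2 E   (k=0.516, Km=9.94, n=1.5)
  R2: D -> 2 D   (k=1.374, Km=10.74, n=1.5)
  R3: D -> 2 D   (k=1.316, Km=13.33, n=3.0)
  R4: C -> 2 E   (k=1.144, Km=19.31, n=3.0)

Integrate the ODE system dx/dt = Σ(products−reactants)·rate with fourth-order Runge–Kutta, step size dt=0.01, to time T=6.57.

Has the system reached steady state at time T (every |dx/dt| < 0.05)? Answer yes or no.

Steady state at T: no

RK4 with dt=0.01: 657 steps to T=6.57. Trajectory (selected grid times):
t=0.00: D=33.03 C=8.70 E=34.02
t=0.73: D=34.79 C=8.63 E=34.50
t=1.46: D=36.56 C=8.56 E=34.97
t=2.19: D=38.35 C=8.50 E=35.43
t=2.92: D=40.15 C=8.43 E=35.90
t=3.65: D=41.96 C=8.37 E=36.35
t=4.38: D=43.79 C=8.31 E=36.80
t=5.11: D=45.62 C=8.25 E=37.25
t=5.84: D=47.46 C=8.19 E=37.69
t=6.57: D=49.31 C=8.13 E=38.13
Rates at T: R1=0.2193, R2=1.2472, R3=1.2905, R4=0.0794
dx/dt at T (Σ net stoichiometry × rate): D=+2.5377, C=-0.0794, E=+0.5974
Largest |dx/dt| is |+2.5377| (D) ≥ 0.05 → not steady.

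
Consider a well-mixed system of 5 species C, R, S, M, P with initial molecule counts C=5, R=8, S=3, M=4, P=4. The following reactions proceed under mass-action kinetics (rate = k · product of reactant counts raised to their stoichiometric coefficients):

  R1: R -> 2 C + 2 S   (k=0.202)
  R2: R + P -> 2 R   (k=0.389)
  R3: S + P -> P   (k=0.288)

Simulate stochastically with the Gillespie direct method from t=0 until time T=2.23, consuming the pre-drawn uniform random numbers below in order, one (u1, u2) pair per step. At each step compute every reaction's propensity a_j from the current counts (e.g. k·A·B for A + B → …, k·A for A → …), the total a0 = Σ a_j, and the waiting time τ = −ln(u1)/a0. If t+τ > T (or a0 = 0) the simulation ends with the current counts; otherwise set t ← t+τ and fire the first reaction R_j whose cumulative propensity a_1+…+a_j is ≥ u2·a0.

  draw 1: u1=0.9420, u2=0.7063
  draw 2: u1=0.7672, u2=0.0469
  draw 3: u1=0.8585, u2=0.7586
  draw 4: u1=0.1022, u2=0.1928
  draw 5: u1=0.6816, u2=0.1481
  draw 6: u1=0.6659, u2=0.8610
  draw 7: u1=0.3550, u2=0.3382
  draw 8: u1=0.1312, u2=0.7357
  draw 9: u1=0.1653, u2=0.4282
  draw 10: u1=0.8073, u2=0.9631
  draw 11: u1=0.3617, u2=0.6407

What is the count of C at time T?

C at T = 13

t=0.000: C=5 R=8 S=3 M=4 P=4
Draw 1: a1=1.616, a2=12.448, a3=3.456, a0=17.520; τ=−ln(0.9420)/17.520=0.003 → t=0.003; u2·a0=0.7063·17.520=12.374; a1=1.616 < 12.374 ≤ a1+a2=14.064 → R2 fires; C=5 R=9 S=3 M=4 P=3
Draw 2: a1=1.818, a2=10.503, a3=2.592, a0=14.913; τ=−ln(0.7672)/14.913=0.018 → t=0.021; u2·a0=0.0469·14.913=0.699 ≤ a1=1.818 → R1 fires; C=7 R=8 S=5 M=4 P=3
Draw 3: a1=1.616, a2=9.336, a3=4.320, a0=15.272; τ=−ln(0.8585)/15.272=0.010 → t=0.031; u2·a0=0.7586·15.272=11.585; a1+a2=10.952 < 11.585 ≤ a1+…+a3=15.272 → R3 fires; C=7 R=8 S=4 M=4 P=3
Draw 4: a1=1.616, a2=9.336, a3=3.456, a0=14.408; τ=−ln(0.1022)/14.408=0.158 → t=0.189; u2·a0=0.1928·14.408=2.778; a1=1.616 < 2.778 ≤ a1+a2=10.952 → R2 fires; C=7 R=9 S=4 M=4 P=2
Draw 5: a1=1.818, a2=7.002, a3=2.304, a0=11.124; τ=−ln(0.6816)/11.124=0.034 → t=0.224; u2·a0=0.1481·11.124=1.647 ≤ a1=1.818 → R1 fires; C=9 R=8 S=6 M=4 P=2
Draw 6: a1=1.616, a2=6.224, a3=3.456, a0=11.296; τ=−ln(0.6659)/11.296=0.036 → t=0.260; u2·a0=0.8610·11.296=9.726; a1+a2=7.840 < 9.726 ≤ a1+…+a3=11.296 → R3 fires; C=9 R=8 S=5 M=4 P=2
Draw 7: a1=1.616, a2=6.224, a3=2.880, a0=10.720; τ=−ln(0.3550)/10.720=0.097 → t=0.357; u2·a0=0.3382·10.720=3.626; a1=1.616 < 3.626 ≤ a1+a2=7.840 → R2 fires; C=9 R=9 S=5 M=4 P=1
Draw 8: a1=1.818, a2=3.501, a3=1.440, a0=6.759; τ=−ln(0.1312)/6.759=0.300 → t=0.657; u2·a0=0.7357·6.759=4.973; a1=1.818 < 4.973 ≤ a1+a2=5.319 → R2 fires; C=9 R=10 S=5 M=4 P=0
Draw 9: a1=2.020, a2=0.000, a3=0.000, a0=2.020; τ=−ln(0.1653)/2.020=0.891 → t=1.548; u2·a0=0.4282·2.020=0.865 ≤ a1=2.020 → R1 fires; C=11 R=9 S=7 M=4 P=0
Draw 10: a1=1.818, a2=0.000, a3=0.000, a0=1.818; τ=−ln(0.8073)/1.818=0.118 → t=1.666; u2·a0=0.9631·1.818=1.751 ≤ a1=1.818 → R1 fires; C=13 R=8 S=9 M=4 P=0
Draw 11: a1=1.616, a2=0.000, a3=0.000, a0=1.616; τ=−ln(0.3617)/1.616=0.629 → t=2.295 > T=2.23: stop.
Read off C at T=2.23: 13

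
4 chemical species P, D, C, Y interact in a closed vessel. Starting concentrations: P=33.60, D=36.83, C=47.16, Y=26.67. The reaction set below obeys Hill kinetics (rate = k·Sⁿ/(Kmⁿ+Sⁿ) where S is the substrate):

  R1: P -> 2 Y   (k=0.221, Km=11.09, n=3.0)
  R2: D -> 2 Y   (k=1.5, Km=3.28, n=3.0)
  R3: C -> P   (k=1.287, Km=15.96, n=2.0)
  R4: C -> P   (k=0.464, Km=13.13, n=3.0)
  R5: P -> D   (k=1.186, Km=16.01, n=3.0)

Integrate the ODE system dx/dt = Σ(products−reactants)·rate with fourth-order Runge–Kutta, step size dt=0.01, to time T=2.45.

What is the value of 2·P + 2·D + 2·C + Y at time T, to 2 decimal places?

Value at T = 261.85

Check how each reaction changes W = 2·P + 2·D + 2·C + Y (weight of products minus weight of reactants):
R1: P -> 2 Y: (1·2) − (2·1) = 2 − 2 = 0
R2: D -> 2 Y: (1·2) − (2·1) = 2 − 2 = 0
R3: C -> P: (2·1) − (2·1) = 2 − 2 = 0
R4: C -> P: (2·1) − (2·1) = 2 − 2 = 0
R5: P -> D: (2·1) − (2·1) = 2 − 2 = 0
Every reaction leaves W unchanged, so W is conserved and no simulation is needed: W(T) = W(0) = 2·33.60 + 2·36.83 + 2·47.16 + 26.67 = 261.85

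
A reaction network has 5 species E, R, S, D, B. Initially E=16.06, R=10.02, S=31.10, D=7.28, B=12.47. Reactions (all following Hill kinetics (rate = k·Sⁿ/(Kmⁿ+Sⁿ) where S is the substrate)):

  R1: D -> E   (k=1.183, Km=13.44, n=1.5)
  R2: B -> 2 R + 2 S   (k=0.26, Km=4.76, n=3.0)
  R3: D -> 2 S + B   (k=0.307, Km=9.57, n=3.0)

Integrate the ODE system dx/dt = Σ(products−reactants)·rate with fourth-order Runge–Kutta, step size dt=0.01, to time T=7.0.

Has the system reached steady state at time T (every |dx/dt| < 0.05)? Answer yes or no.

Steady state at T: no

RK4 with dt=0.01: 700 steps to T=7.0. Trajectory (selected grid times):
t=0.00: E=16.06 R=10.02 S=31.10 D=7.28 B=12.47
t=0.78: E=16.32 R=10.40 S=31.62 D=6.95 B=12.35
t=1.56: E=16.56 R=10.79 S=32.13 D=6.65 B=12.22
t=2.33: E=16.79 R=11.16 S=32.62 D=6.36 B=12.09
t=3.11: E=17.01 R=11.55 S=33.11 D=6.09 B=11.95
t=3.89: E=17.22 R=11.93 S=33.58 D=5.83 B=11.80
t=4.67: E=17.42 R=12.31 S=34.05 D=5.59 B=11.66
t=5.44: E=17.61 R=12.68 S=34.50 D=5.36 B=11.51
t=6.22: E=17.79 R=13.06 S=34.94 D=5.15 B=11.35
t=7.00: E=17.96 R=13.44 S=35.38 D=4.95 B=11.19
Rates at T: R1=0.2159, R2=0.2414, R3=0.0372
dx/dt at T (Σ net stoichiometry × rate): E=+0.2159, R=+0.4829, S=+0.5573, D=-0.2531, B=-0.2042
Largest |dx/dt| is |+0.5573| (S) ≥ 0.05 → not steady.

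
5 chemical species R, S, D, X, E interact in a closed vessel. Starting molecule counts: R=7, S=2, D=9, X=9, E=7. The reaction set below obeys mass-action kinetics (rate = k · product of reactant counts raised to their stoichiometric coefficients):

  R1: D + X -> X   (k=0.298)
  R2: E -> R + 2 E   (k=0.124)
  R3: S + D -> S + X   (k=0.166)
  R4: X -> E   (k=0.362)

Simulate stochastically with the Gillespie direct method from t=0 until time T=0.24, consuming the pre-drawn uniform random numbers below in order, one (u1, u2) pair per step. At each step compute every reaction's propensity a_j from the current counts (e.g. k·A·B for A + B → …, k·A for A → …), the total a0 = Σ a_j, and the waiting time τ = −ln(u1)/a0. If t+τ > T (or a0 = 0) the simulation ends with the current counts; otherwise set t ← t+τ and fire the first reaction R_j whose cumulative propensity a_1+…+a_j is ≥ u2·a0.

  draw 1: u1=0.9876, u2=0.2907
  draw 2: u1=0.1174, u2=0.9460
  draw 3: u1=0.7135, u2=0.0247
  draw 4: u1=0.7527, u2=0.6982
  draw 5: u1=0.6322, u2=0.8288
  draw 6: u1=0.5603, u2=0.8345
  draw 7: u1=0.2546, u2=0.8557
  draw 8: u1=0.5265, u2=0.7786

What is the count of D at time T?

t=0.000: R=7 S=2 D=9 X=9 E=7
Draw 1: a1=24.138, a2=0.868, a3=2.988, a4=3.258, a0=31.252; τ=−ln(0.9876)/31.252=0.000 → t=0.000; u2·a0=0.2907·31.252=9.085 ≤ a1=24.138 → R1 fires; R=7 S=2 D=8 X=9 E=7
Draw 2: a1=21.456, a2=0.868, a3=2.656, a4=3.258, a0=28.238; τ=−ln(0.1174)/28.238=0.076 → t=0.076; u2·a0=0.9460·28.238=26.713; a1+…+a3=24.980 < 26.713 ≤ a1+…+a4=28.238 → R4 fires; R=7 S=2 D=8 X=8 E=8
Draw 3: a1=19.072, a2=0.992, a3=2.656, a4=2.896, a0=25.616; τ=−ln(0.7135)/25.616=0.013 → t=0.089; u2·a0=0.0247·25.616=0.633 ≤ a1=19.072 → R1 fires; R=7 S=2 D=7 X=8 E=8
Draw 4: a1=16.688, a2=0.992, a3=2.324, a4=2.896, a0=22.900; τ=−ln(0.7527)/22.900=0.012 → t=0.102; u2·a0=0.6982·22.900=15.989 ≤ a1=16.688 → R1 fires; R=7 S=2 D=6 X=8 E=8
Draw 5: a1=14.304, a2=0.992, a3=1.992, a4=2.896, a0=20.184; τ=−ln(0.6322)/20.184=0.023 → t=0.125; u2·a0=0.8288·20.184=16.728; a1+a2=15.296 < 16.728 ≤ a1+…+a3=17.288 → R3 fires; R=7 S=2 D=5 X=9 E=8
Draw 6: a1=13.410, a2=0.992, a3=1.660, a4=3.258, a0=19.320; τ=−ln(0.5603)/19.320=0.030 → t=0.155; u2·a0=0.8345·19.320=16.123; a1+…+a3=16.062 < 16.123 ≤ a1+…+a4=19.320 → R4 fires; R=7 S=2 D=5 X=8 E=9
Draw 7: a1=11.920, a2=1.116, a3=1.660, a4=2.896, a0=17.592; τ=−ln(0.2546)/17.592=0.078 → t=0.232; u2·a0=0.8557·17.592=15.053; a1+…+a3=14.696 < 15.053 ≤ a1+…+a4=17.592 → R4 fires; R=7 S=2 D=5 X=7 E=10
Draw 8: a1=10.430, a2=1.240, a3=1.660, a4=2.534, a0=15.864; τ=−ln(0.5265)/15.864=0.040 → t=0.273 > T=0.24: stop.
Read off D at T=0.24: 5

D at T = 5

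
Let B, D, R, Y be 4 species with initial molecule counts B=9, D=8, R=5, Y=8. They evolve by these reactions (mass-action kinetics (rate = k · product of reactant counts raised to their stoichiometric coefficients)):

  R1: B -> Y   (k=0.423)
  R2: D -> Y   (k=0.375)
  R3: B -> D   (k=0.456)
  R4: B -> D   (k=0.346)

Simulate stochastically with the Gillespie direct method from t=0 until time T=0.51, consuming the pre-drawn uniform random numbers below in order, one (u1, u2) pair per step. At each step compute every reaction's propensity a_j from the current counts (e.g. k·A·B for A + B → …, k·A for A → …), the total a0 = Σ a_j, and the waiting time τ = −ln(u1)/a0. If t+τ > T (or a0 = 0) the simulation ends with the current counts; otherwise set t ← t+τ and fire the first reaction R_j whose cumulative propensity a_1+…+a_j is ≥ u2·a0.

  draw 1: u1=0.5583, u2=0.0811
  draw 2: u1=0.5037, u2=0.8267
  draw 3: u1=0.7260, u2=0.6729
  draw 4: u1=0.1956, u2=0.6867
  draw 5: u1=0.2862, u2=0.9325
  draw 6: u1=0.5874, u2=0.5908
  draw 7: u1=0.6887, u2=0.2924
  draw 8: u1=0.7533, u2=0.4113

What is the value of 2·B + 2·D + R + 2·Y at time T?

Check how each reaction changes W = 2·B + 2·D + R + 2·Y (weight of products minus weight of reactants):
R1: B -> Y: (2·1) − (2·1) = 2 − 2 = 0
R2: D -> Y: (2·1) − (2·1) = 2 − 2 = 0
R3: B -> D: (2·1) − (2·1) = 2 − 2 = 0
R4: B -> D: (2·1) − (2·1) = 2 − 2 = 0
Every reaction leaves W unchanged, so W is conserved and no simulation is needed: W(T) = W(0) = 2·9 + 2·8 + 5 + 2·8 = 55

Value at T = 55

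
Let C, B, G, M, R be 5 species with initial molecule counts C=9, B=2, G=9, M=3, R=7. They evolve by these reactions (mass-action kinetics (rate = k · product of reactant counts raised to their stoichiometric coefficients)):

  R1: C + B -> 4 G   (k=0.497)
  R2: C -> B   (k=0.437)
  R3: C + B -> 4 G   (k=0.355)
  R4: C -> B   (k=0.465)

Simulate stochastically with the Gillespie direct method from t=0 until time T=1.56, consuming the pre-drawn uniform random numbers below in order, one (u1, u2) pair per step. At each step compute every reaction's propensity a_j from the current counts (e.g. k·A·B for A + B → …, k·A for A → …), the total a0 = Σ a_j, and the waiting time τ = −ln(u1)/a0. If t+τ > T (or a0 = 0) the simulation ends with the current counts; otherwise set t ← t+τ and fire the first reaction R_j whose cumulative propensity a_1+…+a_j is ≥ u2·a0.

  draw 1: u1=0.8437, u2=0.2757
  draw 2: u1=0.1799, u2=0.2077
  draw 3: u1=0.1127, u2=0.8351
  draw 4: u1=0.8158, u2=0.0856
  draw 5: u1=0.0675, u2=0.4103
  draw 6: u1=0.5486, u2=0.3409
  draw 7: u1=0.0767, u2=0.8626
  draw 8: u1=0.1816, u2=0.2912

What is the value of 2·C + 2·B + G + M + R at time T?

Check how each reaction changes W = 2·C + 2·B + G + M + R (weight of products minus weight of reactants):
R1: C + B -> 4 G: (1·4) − (2·1 + 2·1) = 4 − 4 = 0
R2: C -> B: (2·1) − (2·1) = 2 − 2 = 0
R3: C + B -> 4 G: (1·4) − (2·1 + 2·1) = 4 − 4 = 0
R4: C -> B: (2·1) − (2·1) = 2 − 2 = 0
Every reaction leaves W unchanged, so W is conserved and no simulation is needed: W(T) = W(0) = 2·9 + 2·2 + 9 + 3 + 7 = 41

Value at T = 41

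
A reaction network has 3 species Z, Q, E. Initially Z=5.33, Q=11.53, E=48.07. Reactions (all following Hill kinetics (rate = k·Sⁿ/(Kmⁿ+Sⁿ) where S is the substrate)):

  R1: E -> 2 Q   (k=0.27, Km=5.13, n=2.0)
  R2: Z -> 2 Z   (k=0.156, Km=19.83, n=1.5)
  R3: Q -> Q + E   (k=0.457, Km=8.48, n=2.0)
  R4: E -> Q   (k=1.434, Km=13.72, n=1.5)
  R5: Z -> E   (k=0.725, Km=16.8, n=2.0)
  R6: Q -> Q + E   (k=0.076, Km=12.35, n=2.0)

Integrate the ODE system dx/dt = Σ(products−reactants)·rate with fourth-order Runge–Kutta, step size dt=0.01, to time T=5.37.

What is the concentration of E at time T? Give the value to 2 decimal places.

RK4 with dt=0.01: 537 steps to T=5.37. Trajectory (selected grid times):
t=0.00: Z=5.33 Q=11.53 E=48.07
t=0.60: Z=5.30 Q=12.60 E=47.41
t=1.19: Z=5.27 Q=13.64 E=46.77
t=1.79: Z=5.25 Q=14.70 E=46.14
t=2.39: Z=5.22 Q=15.76 E=45.51
t=2.98: Z=5.19 Q=16.80 E=44.91
t=3.58: Z=5.17 Q=17.86 E=44.30
t=4.18: Z=5.14 Q=18.91 E=43.71
t=4.77: Z=5.11 Q=19.94 E=43.13
t=5.37: Z=5.09 Q=20.99 E=42.54
Read off E at T=5.37: 42.54

E at T = 42.54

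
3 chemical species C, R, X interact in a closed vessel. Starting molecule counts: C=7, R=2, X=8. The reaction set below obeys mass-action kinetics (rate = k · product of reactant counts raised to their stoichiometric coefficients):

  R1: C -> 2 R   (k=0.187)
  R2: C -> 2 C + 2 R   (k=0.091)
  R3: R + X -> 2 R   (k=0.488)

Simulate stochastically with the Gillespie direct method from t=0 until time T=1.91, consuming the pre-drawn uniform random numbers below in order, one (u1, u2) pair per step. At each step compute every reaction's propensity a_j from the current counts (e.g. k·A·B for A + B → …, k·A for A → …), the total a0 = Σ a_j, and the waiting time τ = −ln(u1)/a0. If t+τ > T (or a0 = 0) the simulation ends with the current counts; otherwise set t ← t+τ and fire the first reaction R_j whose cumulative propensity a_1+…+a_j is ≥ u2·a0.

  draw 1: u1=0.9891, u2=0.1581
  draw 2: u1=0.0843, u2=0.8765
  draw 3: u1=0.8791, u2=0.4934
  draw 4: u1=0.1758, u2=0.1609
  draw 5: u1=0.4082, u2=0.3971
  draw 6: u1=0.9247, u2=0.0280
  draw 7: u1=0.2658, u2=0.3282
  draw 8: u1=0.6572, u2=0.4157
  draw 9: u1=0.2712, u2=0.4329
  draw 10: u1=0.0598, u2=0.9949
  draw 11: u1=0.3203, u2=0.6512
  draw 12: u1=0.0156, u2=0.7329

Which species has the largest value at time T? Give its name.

Dominant species at T: R

t=0.000: C=7 R=2 X=8
Draw 1: a1=1.309, a2=0.637, a3=7.808, a0=9.754; τ=−ln(0.9891)/9.754=0.001 → t=0.001; u2·a0=0.1581·9.754=1.542; a1=1.309 < 1.542 ≤ a1+a2=1.946 → R2 fires; C=8 R=4 X=8
Draw 2: a1=1.496, a2=0.728, a3=15.616, a0=17.840; τ=−ln(0.0843)/17.840=0.139 → t=0.140; u2·a0=0.8765·17.840=15.637; a1+a2=2.224 < 15.637 ≤ a1+…+a3=17.840 → R3 fires; C=8 R=5 X=7
Draw 3: a1=1.496, a2=0.728, a3=17.080, a0=19.304; τ=−ln(0.8791)/19.304=0.007 → t=0.146; u2·a0=0.4934·19.304=9.525; a1+a2=2.224 < 9.525 ≤ a1+…+a3=19.304 → R3 fires; C=8 R=6 X=6
Draw 4: a1=1.496, a2=0.728, a3=17.568, a0=19.792; τ=−ln(0.1758)/19.792=0.088 → t=0.234; u2·a0=0.1609·19.792=3.185; a1+a2=2.224 < 3.185 ≤ a1+…+a3=19.792 → R3 fires; C=8 R=7 X=5
Draw 5: a1=1.496, a2=0.728, a3=17.080, a0=19.304; τ=−ln(0.4082)/19.304=0.046 → t=0.281; u2·a0=0.3971·19.304=7.666; a1+a2=2.224 < 7.666 ≤ a1+…+a3=19.304 → R3 fires; C=8 R=8 X=4
Draw 6: a1=1.496, a2=0.728, a3=15.616, a0=17.840; τ=−ln(0.9247)/17.840=0.004 → t=0.285; u2·a0=0.0280·17.840=0.500 ≤ a1=1.496 → R1 fires; C=7 R=10 X=4
Draw 7: a1=1.309, a2=0.637, a3=19.520, a0=21.466; τ=−ln(0.2658)/21.466=0.062 → t=0.347; u2·a0=0.3282·21.466=7.045; a1+a2=1.946 < 7.045 ≤ a1+…+a3=21.466 → R3 fires; C=7 R=11 X=3
Draw 8: a1=1.309, a2=0.637, a3=16.104, a0=18.050; τ=−ln(0.6572)/18.050=0.023 → t=0.370; u2·a0=0.4157·18.050=7.503; a1+a2=1.946 < 7.503 ≤ a1+…+a3=18.050 → R3 fires; C=7 R=12 X=2
Draw 9: a1=1.309, a2=0.637, a3=11.712, a0=13.658; τ=−ln(0.2712)/13.658=0.096 → t=0.466; u2·a0=0.4329·13.658=5.913; a1+a2=1.946 < 5.913 ≤ a1+…+a3=13.658 → R3 fires; C=7 R=13 X=1
Draw 10: a1=1.309, a2=0.637, a3=6.344, a0=8.290; τ=−ln(0.0598)/8.290=0.340 → t=0.805; u2·a0=0.9949·8.290=8.248; a1+a2=1.946 < 8.248 ≤ a1+…+a3=8.290 → R3 fires; C=7 R=14 X=0
Draw 11: a1=1.309, a2=0.637, a3=0.000, a0=1.946; τ=−ln(0.3203)/1.946=0.585 → t=1.390; u2·a0=0.6512·1.946=1.267 ≤ a1=1.309 → R1 fires; C=6 R=16 X=0
Draw 12: a1=1.122, a2=0.546, a3=0.000, a0=1.668; τ=−ln(0.0156)/1.668=2.494 → t=3.885 > T=1.91: stop.
At T=1.91: C=6 R=16 X=0; the largest is R.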